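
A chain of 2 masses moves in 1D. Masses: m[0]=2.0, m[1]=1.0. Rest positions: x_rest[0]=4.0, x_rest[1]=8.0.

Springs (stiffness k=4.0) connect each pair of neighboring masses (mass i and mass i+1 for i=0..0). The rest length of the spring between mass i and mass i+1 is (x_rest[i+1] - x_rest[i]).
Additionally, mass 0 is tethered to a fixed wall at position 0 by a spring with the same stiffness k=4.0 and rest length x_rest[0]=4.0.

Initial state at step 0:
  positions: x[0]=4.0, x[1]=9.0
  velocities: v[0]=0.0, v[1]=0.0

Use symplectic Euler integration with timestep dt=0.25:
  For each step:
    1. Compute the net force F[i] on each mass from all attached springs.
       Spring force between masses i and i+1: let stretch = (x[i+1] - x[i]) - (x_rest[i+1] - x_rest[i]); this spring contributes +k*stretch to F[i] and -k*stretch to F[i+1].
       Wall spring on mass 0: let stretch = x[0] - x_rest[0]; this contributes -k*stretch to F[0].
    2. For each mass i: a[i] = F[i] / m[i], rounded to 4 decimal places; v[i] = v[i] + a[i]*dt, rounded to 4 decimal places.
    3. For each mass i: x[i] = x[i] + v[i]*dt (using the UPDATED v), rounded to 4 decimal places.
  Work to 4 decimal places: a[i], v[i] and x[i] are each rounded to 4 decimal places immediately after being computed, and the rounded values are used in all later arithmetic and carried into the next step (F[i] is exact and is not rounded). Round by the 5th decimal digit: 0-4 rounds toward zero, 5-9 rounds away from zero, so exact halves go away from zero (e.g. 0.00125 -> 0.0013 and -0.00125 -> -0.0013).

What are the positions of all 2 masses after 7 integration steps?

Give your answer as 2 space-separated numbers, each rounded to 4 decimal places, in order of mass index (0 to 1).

Step 0: x=[4.0000 9.0000] v=[0.0000 0.0000]
Step 1: x=[4.1250 8.7500] v=[0.5000 -1.0000]
Step 2: x=[4.3125 8.3438] v=[0.7500 -1.6250]
Step 3: x=[4.4649 7.9297] v=[0.6094 -1.6563]
Step 4: x=[4.4923 7.6494] v=[0.1094 -1.1211]
Step 5: x=[4.3528 7.5799] v=[-0.5582 -0.2782]
Step 6: x=[4.0725 7.7036] v=[-1.1211 0.4947]
Step 7: x=[3.7371 7.9195] v=[-1.3418 0.8636]

Answer: 3.7371 7.9195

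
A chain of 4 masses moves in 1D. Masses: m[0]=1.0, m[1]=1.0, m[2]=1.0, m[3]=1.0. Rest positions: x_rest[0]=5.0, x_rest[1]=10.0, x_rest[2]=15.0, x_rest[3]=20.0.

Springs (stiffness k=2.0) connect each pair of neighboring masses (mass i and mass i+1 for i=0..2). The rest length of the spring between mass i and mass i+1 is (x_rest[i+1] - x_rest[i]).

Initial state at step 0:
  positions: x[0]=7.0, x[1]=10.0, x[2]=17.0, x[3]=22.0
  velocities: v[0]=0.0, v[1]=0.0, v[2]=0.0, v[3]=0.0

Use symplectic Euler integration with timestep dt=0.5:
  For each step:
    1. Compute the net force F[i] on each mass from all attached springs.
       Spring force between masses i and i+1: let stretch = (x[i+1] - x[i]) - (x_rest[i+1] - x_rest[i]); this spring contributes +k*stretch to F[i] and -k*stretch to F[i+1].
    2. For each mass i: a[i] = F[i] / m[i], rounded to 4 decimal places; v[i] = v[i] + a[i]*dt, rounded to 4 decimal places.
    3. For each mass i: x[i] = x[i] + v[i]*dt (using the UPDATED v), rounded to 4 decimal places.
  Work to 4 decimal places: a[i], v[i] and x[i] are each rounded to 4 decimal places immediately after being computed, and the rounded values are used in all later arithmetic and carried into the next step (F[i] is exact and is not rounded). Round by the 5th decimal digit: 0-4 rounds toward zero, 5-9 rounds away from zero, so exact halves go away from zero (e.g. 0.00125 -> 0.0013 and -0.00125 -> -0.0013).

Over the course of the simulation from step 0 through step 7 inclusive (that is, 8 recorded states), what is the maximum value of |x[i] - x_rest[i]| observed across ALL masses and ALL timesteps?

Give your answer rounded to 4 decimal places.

Step 0: x=[7.0000 10.0000 17.0000 22.0000] v=[0.0000 0.0000 0.0000 0.0000]
Step 1: x=[6.0000 12.0000 16.0000 22.0000] v=[-2.0000 4.0000 -2.0000 0.0000]
Step 2: x=[5.5000 13.0000 16.0000 21.5000] v=[-1.0000 2.0000 0.0000 -1.0000]
Step 3: x=[6.2500 11.7500 17.2500 20.7500] v=[1.5000 -2.5000 2.5000 -1.5000]
Step 4: x=[7.2500 10.5000 17.5000 20.7500] v=[2.0000 -2.5000 0.5000 0.0000]
Step 5: x=[7.3750 11.1250 15.8750 21.6250] v=[0.2500 1.2500 -3.2500 1.7500]
Step 6: x=[6.8750 12.2500 14.7500 22.1250] v=[-1.0000 2.2500 -2.2500 1.0000]
Step 7: x=[6.5625 11.9375 16.0625 21.4375] v=[-0.6250 -0.6250 2.6250 -1.3750]
Max displacement = 3.0000

Answer: 3.0000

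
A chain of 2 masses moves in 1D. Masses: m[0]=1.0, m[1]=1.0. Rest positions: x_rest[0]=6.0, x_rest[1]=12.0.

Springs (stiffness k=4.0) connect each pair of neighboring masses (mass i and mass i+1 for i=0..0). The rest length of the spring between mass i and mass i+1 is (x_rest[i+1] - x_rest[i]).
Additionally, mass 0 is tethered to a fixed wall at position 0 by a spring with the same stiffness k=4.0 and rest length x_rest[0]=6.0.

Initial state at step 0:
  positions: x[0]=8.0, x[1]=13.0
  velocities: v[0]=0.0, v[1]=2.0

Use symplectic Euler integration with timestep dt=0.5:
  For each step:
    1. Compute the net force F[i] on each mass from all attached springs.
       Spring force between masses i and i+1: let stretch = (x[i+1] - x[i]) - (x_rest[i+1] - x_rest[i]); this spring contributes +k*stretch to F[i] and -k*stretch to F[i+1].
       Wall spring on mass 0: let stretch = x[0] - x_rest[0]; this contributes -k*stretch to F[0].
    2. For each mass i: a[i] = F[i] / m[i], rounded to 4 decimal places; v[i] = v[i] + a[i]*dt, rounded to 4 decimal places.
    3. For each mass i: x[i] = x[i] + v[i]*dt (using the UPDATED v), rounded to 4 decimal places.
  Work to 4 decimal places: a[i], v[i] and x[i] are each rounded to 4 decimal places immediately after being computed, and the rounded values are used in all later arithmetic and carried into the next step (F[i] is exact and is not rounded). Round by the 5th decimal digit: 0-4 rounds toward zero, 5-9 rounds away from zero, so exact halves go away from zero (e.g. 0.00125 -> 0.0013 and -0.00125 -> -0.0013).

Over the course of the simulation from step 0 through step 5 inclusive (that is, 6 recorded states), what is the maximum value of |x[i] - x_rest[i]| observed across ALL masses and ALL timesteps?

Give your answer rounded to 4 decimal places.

Step 0: x=[8.0000 13.0000] v=[0.0000 2.0000]
Step 1: x=[5.0000 15.0000] v=[-6.0000 4.0000]
Step 2: x=[7.0000 13.0000] v=[4.0000 -4.0000]
Step 3: x=[8.0000 11.0000] v=[2.0000 -4.0000]
Step 4: x=[4.0000 12.0000] v=[-8.0000 2.0000]
Step 5: x=[4.0000 11.0000] v=[0.0000 -2.0000]
Max displacement = 3.0000

Answer: 3.0000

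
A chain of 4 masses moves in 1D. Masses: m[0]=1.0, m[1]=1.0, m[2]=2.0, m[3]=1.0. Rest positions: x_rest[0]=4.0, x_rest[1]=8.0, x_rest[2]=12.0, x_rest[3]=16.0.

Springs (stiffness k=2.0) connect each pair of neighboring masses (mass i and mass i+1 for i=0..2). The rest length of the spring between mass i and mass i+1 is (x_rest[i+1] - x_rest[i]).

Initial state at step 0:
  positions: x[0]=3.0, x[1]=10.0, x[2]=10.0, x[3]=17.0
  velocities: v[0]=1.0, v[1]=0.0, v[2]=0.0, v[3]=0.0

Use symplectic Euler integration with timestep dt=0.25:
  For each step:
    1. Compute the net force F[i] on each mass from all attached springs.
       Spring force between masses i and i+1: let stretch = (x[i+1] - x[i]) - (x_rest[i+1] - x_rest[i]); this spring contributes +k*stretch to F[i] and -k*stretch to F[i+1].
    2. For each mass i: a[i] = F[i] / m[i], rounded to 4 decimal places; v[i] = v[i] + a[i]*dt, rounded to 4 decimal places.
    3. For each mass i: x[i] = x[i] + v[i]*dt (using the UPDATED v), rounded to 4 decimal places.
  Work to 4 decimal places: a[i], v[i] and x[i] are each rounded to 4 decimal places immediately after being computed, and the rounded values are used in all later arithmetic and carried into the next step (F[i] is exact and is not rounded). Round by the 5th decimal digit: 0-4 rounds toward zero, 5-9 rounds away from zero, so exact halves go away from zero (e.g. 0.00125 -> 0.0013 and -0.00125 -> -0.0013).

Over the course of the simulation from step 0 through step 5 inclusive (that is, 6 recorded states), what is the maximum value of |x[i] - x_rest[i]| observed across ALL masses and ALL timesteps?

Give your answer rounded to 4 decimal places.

Step 0: x=[3.0000 10.0000 10.0000 17.0000] v=[1.0000 0.0000 0.0000 0.0000]
Step 1: x=[3.6250 9.1250 10.4375 16.6250] v=[2.5000 -3.5000 1.7500 -1.5000]
Step 2: x=[4.4375 7.7266 11.1797 15.9766] v=[3.2500 -5.5938 2.9688 -2.5938]
Step 3: x=[5.1612 6.3487 12.0059 15.2285] v=[2.8946 -5.5118 3.3048 -2.9923]
Step 4: x=[5.5333 5.5295 12.6800 14.5776] v=[1.4884 -3.2770 2.6962 -2.6036]
Step 5: x=[5.4049 5.6046 13.0258 14.1895] v=[-0.5135 0.3002 1.3830 -1.5524]
Max displacement = 2.4705

Answer: 2.4705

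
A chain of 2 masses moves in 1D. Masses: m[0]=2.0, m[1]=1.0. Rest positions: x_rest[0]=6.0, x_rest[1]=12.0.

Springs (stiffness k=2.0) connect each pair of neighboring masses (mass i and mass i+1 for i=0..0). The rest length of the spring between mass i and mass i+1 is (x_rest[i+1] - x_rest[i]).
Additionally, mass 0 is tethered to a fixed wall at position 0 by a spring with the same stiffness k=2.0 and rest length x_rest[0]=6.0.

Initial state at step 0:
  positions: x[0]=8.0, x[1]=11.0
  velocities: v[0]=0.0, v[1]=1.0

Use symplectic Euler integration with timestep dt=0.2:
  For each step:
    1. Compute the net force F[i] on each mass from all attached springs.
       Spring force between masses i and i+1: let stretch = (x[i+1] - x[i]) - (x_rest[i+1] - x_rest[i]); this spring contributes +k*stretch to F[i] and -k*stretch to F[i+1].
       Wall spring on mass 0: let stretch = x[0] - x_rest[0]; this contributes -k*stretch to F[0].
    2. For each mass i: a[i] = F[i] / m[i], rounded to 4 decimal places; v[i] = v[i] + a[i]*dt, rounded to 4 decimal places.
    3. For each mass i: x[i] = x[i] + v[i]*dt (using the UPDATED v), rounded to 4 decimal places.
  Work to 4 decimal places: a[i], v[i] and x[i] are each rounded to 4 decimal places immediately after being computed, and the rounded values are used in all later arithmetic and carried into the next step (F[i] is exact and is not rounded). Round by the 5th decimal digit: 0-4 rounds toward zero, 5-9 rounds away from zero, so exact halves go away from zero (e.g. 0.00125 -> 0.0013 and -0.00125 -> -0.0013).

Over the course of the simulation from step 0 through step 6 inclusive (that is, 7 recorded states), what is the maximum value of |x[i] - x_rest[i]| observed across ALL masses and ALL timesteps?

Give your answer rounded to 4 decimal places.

Step 0: x=[8.0000 11.0000] v=[0.0000 1.0000]
Step 1: x=[7.8000 11.4400] v=[-1.0000 2.2000]
Step 2: x=[7.4336 12.0688] v=[-1.8320 3.1440]
Step 3: x=[6.9553 12.8068] v=[-2.3917 3.6899]
Step 4: x=[6.4328 13.5567] v=[-2.6125 3.7493]
Step 5: x=[5.9379 14.2166] v=[-2.4743 3.2997]
Step 6: x=[5.5367 14.6942] v=[-2.0061 2.3882]
Max displacement = 2.6942

Answer: 2.6942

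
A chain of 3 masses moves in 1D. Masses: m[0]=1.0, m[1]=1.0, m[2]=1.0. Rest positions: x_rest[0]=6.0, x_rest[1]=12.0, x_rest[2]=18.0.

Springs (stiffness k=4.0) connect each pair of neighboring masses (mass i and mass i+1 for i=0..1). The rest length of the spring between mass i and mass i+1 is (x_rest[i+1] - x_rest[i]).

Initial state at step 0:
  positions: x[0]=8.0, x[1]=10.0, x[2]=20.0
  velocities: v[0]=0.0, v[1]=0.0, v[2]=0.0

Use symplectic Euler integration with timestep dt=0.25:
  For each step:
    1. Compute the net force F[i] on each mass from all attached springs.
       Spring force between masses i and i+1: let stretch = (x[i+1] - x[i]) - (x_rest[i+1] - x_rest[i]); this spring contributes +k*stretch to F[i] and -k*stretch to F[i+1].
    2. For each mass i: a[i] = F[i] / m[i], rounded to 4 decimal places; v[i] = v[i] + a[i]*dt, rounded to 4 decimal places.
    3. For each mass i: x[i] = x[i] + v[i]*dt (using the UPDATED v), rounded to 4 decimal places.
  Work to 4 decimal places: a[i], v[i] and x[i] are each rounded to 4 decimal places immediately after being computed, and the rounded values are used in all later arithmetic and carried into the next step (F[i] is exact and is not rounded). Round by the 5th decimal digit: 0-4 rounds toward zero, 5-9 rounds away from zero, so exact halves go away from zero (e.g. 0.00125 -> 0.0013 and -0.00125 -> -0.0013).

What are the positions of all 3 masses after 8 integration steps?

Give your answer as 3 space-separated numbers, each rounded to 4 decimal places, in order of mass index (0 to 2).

Answer: 7.0195 11.9612 19.0195

Derivation:
Step 0: x=[8.0000 10.0000 20.0000] v=[0.0000 0.0000 0.0000]
Step 1: x=[7.0000 12.0000 19.0000] v=[-4.0000 8.0000 -4.0000]
Step 2: x=[5.7500 14.5000 17.7500] v=[-5.0000 10.0000 -5.0000]
Step 3: x=[5.1875 15.6250 17.1875] v=[-2.2500 4.5000 -2.2500]
Step 4: x=[5.7344 14.5313 17.7344] v=[2.1875 -4.3750 2.1875]
Step 5: x=[6.9805 12.0391 18.9805] v=[4.9844 -9.9688 4.9844]
Step 6: x=[7.9913 10.0176 19.9913] v=[4.0430 -8.0860 4.0430]
Step 7: x=[8.0086 9.9830 20.0086] v=[0.0693 -0.1386 0.0693]
Step 8: x=[7.0195 11.9612 19.0195] v=[-3.9563 7.9126 -3.9563]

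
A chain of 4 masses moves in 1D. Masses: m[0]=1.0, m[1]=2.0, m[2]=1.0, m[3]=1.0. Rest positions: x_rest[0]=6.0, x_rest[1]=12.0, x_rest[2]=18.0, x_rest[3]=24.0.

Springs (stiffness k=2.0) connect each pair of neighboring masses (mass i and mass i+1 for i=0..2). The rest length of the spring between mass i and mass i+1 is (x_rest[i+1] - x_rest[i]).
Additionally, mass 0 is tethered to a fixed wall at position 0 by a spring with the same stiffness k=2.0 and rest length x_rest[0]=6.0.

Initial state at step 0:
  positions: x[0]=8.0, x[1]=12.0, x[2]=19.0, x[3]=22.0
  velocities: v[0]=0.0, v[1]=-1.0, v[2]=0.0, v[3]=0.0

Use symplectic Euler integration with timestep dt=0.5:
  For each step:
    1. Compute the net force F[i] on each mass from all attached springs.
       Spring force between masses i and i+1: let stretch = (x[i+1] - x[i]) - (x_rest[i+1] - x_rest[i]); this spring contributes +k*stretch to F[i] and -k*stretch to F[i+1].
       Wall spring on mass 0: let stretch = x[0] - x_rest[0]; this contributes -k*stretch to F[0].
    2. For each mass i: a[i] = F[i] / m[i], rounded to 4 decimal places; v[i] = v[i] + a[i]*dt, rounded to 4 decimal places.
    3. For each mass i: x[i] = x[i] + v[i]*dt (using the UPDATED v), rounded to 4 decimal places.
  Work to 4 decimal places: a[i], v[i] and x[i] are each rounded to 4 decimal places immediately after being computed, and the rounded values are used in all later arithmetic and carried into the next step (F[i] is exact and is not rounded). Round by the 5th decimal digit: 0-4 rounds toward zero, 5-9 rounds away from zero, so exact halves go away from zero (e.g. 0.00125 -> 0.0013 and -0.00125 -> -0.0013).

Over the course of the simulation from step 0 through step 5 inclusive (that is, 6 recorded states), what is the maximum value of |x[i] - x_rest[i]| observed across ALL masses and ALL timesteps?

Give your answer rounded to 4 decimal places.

Step 0: x=[8.0000 12.0000 19.0000 22.0000] v=[0.0000 -1.0000 0.0000 0.0000]
Step 1: x=[6.0000 12.2500 17.0000 23.5000] v=[-4.0000 0.5000 -4.0000 3.0000]
Step 2: x=[4.1250 12.1250 15.8750 24.7500] v=[-3.7500 -0.2500 -2.2500 2.5000]
Step 3: x=[4.1875 10.9375 17.3125 24.5625] v=[0.1250 -2.3750 2.8750 -0.3750]
Step 4: x=[5.5313 9.6563 19.1875 23.7500] v=[2.6875 -2.5625 3.7500 -1.6250]
Step 5: x=[6.1719 9.7266 18.5782 23.6563] v=[1.2812 0.1406 -1.2187 -0.1875]
Max displacement = 2.3437

Answer: 2.3437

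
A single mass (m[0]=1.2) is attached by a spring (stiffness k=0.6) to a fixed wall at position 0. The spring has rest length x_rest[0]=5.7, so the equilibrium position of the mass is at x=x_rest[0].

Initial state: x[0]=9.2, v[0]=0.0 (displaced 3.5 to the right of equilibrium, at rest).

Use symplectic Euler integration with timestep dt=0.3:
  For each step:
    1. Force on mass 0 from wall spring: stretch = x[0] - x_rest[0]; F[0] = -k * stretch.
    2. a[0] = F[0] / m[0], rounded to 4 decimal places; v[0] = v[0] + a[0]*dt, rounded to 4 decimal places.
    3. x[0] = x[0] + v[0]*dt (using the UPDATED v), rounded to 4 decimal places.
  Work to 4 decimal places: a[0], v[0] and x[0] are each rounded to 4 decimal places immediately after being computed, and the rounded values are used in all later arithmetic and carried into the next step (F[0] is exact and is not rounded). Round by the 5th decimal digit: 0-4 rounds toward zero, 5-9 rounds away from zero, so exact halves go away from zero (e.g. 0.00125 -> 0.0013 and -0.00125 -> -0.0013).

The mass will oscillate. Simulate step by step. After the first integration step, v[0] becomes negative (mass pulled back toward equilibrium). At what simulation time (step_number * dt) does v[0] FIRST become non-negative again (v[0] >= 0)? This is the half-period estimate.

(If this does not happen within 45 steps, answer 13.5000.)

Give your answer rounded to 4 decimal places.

Step 0: x=[9.2000] v=[0.0000]
Step 1: x=[9.0425] v=[-0.5250]
Step 2: x=[8.7346] v=[-1.0264]
Step 3: x=[8.2901] v=[-1.4816]
Step 4: x=[7.7291] v=[-1.8701]
Step 5: x=[7.0768] v=[-2.1745]
Step 6: x=[6.3625] v=[-2.3810]
Step 7: x=[5.6184] v=[-2.4804]
Step 8: x=[4.8779] v=[-2.4682]
Step 9: x=[4.1744] v=[-2.3449]
Step 10: x=[3.5396] v=[-2.1161]
Step 11: x=[3.0020] v=[-1.7920]
Step 12: x=[2.5858] v=[-1.3873]
Step 13: x=[2.3097] v=[-0.9202]
Step 14: x=[2.1862] v=[-0.4116]
Step 15: x=[2.2209] v=[0.1155]
First v>=0 after going negative at step 15, time=4.5000

Answer: 4.5000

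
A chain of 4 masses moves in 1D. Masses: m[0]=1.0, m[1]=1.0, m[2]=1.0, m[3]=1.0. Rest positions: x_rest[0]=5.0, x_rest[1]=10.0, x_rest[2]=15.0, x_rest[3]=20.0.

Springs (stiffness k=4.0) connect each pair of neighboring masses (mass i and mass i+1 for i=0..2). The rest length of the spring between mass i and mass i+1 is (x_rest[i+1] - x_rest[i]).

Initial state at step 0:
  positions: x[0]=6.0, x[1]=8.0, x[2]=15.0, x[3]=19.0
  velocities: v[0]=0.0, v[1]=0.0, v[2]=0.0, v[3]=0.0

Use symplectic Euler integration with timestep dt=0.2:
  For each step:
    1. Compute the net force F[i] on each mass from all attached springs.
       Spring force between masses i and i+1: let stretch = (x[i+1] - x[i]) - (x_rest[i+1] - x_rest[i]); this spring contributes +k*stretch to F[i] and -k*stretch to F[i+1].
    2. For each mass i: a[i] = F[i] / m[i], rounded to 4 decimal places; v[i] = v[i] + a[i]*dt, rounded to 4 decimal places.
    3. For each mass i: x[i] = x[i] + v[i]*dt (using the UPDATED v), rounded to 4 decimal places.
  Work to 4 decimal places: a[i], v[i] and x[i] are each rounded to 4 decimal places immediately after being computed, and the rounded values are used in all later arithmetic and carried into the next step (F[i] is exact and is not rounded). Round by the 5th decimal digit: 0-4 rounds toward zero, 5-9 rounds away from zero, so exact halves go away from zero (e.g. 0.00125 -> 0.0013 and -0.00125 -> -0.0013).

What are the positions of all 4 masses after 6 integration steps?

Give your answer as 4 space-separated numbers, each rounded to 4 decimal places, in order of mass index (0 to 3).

Step 0: x=[6.0000 8.0000 15.0000 19.0000] v=[0.0000 0.0000 0.0000 0.0000]
Step 1: x=[5.5200 8.8000 14.5200 19.1600] v=[-2.4000 4.0000 -2.4000 0.8000]
Step 2: x=[4.7648 9.9904 13.8672 19.3776] v=[-3.7760 5.9520 -3.2640 1.0880]
Step 3: x=[4.0457 10.9650 13.4758 19.5135] v=[-3.5955 4.8730 -1.9571 0.6797]
Step 4: x=[3.6337 11.2342 13.6487 19.4834] v=[-2.0601 1.3462 0.8644 -0.1505]
Step 5: x=[3.6378 10.6737 14.3688 19.3197] v=[0.0203 -2.8026 3.6006 -0.8183]
Step 6: x=[3.9676 9.5787 15.2898 19.1639] v=[1.6490 -5.4752 4.6052 -0.7790]

Answer: 3.9676 9.5787 15.2898 19.1639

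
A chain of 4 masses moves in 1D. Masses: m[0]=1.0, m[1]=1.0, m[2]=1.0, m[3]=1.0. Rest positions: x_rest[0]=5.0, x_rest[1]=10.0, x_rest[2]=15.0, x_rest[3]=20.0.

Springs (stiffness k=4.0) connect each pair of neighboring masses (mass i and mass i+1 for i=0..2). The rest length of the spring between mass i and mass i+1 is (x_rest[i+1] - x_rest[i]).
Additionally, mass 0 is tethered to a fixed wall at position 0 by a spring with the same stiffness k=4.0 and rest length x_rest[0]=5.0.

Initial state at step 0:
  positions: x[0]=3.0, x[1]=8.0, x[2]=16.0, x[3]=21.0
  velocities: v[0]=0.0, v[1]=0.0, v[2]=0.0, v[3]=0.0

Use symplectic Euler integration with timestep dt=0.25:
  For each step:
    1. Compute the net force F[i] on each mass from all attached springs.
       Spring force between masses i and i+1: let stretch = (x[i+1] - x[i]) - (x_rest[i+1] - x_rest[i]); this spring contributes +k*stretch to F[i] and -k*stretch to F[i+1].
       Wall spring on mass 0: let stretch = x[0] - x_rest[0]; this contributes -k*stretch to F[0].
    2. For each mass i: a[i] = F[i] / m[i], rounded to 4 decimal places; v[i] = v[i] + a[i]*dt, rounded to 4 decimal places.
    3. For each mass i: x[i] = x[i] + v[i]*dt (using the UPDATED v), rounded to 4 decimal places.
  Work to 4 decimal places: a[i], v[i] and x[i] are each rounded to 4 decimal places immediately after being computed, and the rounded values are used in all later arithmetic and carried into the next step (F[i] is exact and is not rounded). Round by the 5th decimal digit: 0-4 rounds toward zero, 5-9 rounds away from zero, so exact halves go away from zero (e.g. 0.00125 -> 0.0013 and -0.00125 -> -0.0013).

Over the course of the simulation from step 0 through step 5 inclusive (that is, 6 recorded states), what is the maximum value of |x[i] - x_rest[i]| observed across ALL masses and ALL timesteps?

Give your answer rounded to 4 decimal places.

Step 0: x=[3.0000 8.0000 16.0000 21.0000] v=[0.0000 0.0000 0.0000 0.0000]
Step 1: x=[3.5000 8.7500 15.2500 21.0000] v=[2.0000 3.0000 -3.0000 0.0000]
Step 2: x=[4.4375 9.8125 14.3125 20.8125] v=[3.7500 4.2500 -3.7500 -0.7500]
Step 3: x=[5.6094 10.6563 13.8750 20.2500] v=[4.6875 3.3750 -1.7500 -2.2500]
Step 4: x=[6.6407 11.0430 14.2266 19.3438] v=[4.1250 1.5468 1.4063 -3.6250]
Step 5: x=[7.1124 11.1250 15.0616 18.4083] v=[1.8866 0.3281 3.3399 -3.7422]
Max displacement = 2.1124

Answer: 2.1124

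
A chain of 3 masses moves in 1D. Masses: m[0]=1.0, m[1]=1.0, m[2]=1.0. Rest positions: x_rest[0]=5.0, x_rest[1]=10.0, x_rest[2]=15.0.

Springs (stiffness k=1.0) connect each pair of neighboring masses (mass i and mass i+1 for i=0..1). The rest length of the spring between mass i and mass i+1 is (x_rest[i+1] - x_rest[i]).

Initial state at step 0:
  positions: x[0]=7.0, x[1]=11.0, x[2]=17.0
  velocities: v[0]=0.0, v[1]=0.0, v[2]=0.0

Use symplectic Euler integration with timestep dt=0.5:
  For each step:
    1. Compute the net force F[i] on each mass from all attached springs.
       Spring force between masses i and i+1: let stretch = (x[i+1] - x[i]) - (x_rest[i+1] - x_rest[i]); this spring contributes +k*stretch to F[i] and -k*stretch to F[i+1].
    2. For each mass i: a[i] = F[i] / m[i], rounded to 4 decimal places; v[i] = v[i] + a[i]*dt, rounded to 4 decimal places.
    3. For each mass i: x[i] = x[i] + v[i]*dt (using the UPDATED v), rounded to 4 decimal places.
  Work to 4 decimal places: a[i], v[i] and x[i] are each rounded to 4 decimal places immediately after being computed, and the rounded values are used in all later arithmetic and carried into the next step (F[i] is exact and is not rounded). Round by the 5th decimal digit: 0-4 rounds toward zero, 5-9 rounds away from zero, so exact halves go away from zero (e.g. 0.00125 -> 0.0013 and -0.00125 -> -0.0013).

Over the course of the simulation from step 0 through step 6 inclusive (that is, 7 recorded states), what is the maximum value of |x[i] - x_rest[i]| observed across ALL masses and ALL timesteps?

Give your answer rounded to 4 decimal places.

Answer: 2.4063

Derivation:
Step 0: x=[7.0000 11.0000 17.0000] v=[0.0000 0.0000 0.0000]
Step 1: x=[6.7500 11.5000 16.7500] v=[-0.5000 1.0000 -0.5000]
Step 2: x=[6.4375 12.1250 16.4375] v=[-0.6250 1.2500 -0.6250]
Step 3: x=[6.2969 12.4063 16.2969] v=[-0.2813 0.5625 -0.2813]
Step 4: x=[6.4336 12.1329 16.4336] v=[0.2734 -0.5469 0.2734]
Step 5: x=[6.7452 11.5098 16.7452] v=[0.6231 -1.2462 0.6231]
Step 6: x=[6.9979 11.0044 16.9979] v=[0.5054 -1.0108 0.5054]
Max displacement = 2.4063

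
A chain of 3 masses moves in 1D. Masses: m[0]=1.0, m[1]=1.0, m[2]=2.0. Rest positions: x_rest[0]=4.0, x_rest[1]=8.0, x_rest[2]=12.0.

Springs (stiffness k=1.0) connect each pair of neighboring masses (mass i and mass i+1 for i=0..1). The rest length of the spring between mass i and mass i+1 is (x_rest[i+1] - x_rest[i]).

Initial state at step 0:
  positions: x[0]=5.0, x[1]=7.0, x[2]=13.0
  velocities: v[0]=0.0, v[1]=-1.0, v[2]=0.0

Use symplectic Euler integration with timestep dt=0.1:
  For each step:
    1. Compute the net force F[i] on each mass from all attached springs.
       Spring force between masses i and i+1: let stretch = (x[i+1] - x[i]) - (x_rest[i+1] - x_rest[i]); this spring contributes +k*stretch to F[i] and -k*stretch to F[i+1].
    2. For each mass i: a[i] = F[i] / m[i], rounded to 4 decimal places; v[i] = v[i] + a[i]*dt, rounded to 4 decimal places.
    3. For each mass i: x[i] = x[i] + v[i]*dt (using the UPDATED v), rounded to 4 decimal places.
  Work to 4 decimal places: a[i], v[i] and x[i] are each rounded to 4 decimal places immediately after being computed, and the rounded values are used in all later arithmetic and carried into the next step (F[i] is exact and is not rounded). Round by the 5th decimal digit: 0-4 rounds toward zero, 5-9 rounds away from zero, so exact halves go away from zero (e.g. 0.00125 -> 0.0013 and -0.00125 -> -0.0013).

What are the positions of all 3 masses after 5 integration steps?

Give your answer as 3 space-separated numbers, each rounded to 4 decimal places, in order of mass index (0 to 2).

Step 0: x=[5.0000 7.0000 13.0000] v=[0.0000 -1.0000 0.0000]
Step 1: x=[4.9800 6.9400 12.9900] v=[-0.2000 -0.6000 -0.1000]
Step 2: x=[4.9396 6.9209 12.9698] v=[-0.4040 -0.1910 -0.2025]
Step 3: x=[4.8790 6.9425 12.9393] v=[-0.6059 0.2158 -0.3050]
Step 4: x=[4.7990 7.0034 12.8988] v=[-0.7996 0.6091 -0.4048]
Step 5: x=[4.7011 7.1012 12.8488] v=[-0.9792 0.9782 -0.4996]

Answer: 4.7011 7.1012 12.8488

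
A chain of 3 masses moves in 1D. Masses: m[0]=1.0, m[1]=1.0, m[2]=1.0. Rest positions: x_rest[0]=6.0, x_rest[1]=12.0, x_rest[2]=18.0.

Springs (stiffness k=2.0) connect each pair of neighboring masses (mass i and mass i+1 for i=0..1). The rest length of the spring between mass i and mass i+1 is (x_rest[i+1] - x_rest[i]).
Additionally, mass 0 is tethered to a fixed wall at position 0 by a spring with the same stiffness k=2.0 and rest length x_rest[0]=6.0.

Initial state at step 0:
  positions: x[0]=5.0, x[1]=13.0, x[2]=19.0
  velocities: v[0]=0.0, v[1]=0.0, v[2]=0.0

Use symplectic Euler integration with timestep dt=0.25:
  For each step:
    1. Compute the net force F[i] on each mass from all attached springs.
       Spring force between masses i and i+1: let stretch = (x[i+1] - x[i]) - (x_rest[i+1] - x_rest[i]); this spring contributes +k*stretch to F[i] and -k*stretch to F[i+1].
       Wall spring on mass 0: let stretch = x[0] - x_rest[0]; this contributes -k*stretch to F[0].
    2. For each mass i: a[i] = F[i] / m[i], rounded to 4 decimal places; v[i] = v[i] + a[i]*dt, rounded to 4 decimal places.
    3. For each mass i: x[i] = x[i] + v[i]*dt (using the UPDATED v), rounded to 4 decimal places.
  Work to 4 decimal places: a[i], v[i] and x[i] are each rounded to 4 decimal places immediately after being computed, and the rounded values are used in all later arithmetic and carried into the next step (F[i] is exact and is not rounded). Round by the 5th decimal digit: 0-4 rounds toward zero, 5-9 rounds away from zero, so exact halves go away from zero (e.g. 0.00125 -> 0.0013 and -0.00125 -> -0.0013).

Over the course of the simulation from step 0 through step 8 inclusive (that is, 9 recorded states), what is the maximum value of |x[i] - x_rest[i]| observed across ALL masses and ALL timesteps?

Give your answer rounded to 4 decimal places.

Answer: 1.3608

Derivation:
Step 0: x=[5.0000 13.0000 19.0000] v=[0.0000 0.0000 0.0000]
Step 1: x=[5.3750 12.7500 19.0000] v=[1.5000 -1.0000 0.0000]
Step 2: x=[6.0000 12.3594 18.9688] v=[2.5000 -1.5625 -0.1250]
Step 3: x=[6.6699 12.0000 18.8614] v=[2.6797 -1.4375 -0.4297]
Step 4: x=[7.1724 11.8320 18.6463] v=[2.0098 -0.6719 -0.8604]
Step 5: x=[7.3608 11.9334 18.3294] v=[0.7534 0.4055 -1.2676]
Step 6: x=[7.2006 12.2627 17.9630] v=[-0.6407 1.3172 -1.4656]
Step 7: x=[6.7731 12.6718 17.6341] v=[-1.7100 1.6363 -1.3158]
Step 8: x=[6.2363 12.9638 17.4349] v=[-2.1472 1.1681 -0.7970]
Max displacement = 1.3608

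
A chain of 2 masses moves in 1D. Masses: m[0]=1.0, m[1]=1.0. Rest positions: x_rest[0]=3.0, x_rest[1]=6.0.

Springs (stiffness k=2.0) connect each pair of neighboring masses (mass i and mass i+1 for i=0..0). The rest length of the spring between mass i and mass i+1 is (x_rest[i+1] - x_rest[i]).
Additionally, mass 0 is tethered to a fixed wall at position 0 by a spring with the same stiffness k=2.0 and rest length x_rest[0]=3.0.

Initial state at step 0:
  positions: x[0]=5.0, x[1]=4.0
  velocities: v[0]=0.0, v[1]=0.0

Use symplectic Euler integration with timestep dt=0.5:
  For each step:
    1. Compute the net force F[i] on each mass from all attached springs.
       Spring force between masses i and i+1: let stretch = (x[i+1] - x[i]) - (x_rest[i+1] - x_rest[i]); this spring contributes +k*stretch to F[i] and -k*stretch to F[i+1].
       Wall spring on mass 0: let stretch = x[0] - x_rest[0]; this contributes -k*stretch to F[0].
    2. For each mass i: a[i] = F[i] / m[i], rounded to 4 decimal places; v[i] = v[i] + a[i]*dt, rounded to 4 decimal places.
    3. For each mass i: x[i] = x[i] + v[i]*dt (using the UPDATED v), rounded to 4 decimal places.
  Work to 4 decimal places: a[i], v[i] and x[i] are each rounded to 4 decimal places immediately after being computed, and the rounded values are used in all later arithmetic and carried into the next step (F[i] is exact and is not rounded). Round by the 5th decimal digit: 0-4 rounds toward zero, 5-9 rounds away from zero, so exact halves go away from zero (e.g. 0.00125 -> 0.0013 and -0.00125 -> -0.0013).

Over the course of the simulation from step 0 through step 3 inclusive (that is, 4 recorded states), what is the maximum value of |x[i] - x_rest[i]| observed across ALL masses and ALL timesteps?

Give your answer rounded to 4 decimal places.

Step 0: x=[5.0000 4.0000] v=[0.0000 0.0000]
Step 1: x=[2.0000 6.0000] v=[-6.0000 4.0000]
Step 2: x=[0.0000 7.5000] v=[-4.0000 3.0000]
Step 3: x=[1.7500 6.7500] v=[3.5000 -1.5000]
Max displacement = 3.0000

Answer: 3.0000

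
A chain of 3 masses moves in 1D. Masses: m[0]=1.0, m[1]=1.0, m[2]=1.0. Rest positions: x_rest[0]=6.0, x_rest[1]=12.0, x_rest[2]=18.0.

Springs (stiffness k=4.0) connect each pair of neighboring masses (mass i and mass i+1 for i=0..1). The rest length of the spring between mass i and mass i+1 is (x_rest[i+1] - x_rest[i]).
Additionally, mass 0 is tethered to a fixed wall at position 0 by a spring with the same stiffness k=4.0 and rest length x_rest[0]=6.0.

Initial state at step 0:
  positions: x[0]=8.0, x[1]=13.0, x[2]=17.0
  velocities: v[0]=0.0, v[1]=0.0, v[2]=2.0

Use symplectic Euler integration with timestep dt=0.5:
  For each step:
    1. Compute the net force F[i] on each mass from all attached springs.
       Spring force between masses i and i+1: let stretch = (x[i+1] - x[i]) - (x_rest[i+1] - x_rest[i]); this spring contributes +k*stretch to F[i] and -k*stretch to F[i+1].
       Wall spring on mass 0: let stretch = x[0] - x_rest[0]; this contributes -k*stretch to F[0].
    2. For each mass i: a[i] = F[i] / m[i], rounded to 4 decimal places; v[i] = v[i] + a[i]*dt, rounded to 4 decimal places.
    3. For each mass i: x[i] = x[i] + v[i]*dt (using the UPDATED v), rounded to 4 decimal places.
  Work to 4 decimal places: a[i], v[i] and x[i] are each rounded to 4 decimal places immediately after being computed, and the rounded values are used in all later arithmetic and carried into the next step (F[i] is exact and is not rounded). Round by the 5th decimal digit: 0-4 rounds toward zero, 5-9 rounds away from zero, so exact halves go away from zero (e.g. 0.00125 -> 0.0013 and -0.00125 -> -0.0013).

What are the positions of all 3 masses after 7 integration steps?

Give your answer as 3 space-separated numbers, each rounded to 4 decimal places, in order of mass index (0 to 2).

Step 0: x=[8.0000 13.0000 17.0000] v=[0.0000 0.0000 2.0000]
Step 1: x=[5.0000 12.0000 20.0000] v=[-6.0000 -2.0000 6.0000]
Step 2: x=[4.0000 12.0000 21.0000] v=[-2.0000 0.0000 2.0000]
Step 3: x=[7.0000 13.0000 19.0000] v=[6.0000 2.0000 -4.0000]
Step 4: x=[9.0000 14.0000 17.0000] v=[4.0000 2.0000 -4.0000]
Step 5: x=[7.0000 13.0000 18.0000] v=[-4.0000 -2.0000 2.0000]
Step 6: x=[4.0000 11.0000 20.0000] v=[-6.0000 -4.0000 4.0000]
Step 7: x=[4.0000 11.0000 19.0000] v=[0.0000 0.0000 -2.0000]

Answer: 4.0000 11.0000 19.0000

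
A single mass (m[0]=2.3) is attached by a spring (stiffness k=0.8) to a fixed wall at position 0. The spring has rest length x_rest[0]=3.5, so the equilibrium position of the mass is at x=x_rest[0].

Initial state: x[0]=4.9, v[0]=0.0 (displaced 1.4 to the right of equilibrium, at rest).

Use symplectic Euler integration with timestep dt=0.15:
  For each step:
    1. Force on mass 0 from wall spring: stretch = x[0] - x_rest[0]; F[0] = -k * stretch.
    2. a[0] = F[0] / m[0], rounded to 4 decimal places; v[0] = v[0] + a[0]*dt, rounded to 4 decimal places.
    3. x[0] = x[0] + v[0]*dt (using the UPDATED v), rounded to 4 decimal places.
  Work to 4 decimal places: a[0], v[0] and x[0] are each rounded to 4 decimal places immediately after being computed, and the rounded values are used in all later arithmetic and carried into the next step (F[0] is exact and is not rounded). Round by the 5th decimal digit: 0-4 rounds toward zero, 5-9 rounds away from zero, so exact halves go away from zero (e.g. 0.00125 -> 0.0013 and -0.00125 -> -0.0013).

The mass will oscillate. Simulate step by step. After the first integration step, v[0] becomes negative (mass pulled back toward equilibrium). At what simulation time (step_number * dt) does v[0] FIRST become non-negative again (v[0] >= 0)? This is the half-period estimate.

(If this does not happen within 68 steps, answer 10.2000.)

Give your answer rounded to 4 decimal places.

Answer: 5.4000

Derivation:
Step 0: x=[4.9000] v=[0.0000]
Step 1: x=[4.8890] v=[-0.0731]
Step 2: x=[4.8672] v=[-0.1456]
Step 3: x=[4.8347] v=[-0.2169]
Step 4: x=[4.7917] v=[-0.2865]
Step 5: x=[4.7386] v=[-0.3539]
Step 6: x=[4.6758] v=[-0.4185]
Step 7: x=[4.6038] v=[-0.4799]
Step 8: x=[4.5232] v=[-0.5375]
Step 9: x=[4.4346] v=[-0.5909]
Step 10: x=[4.3386] v=[-0.6397]
Step 11: x=[4.2361] v=[-0.6835]
Step 12: x=[4.1278] v=[-0.7219]
Step 13: x=[4.0146] v=[-0.7547]
Step 14: x=[3.8974] v=[-0.7816]
Step 15: x=[3.7771] v=[-0.8023]
Step 16: x=[3.6546] v=[-0.8168]
Step 17: x=[3.5309] v=[-0.8249]
Step 18: x=[3.4069] v=[-0.8265]
Step 19: x=[3.2837] v=[-0.8216]
Step 20: x=[3.1622] v=[-0.8103]
Step 21: x=[3.0433] v=[-0.7927]
Step 22: x=[2.9280] v=[-0.7689]
Step 23: x=[2.8171] v=[-0.7391]
Step 24: x=[2.7116] v=[-0.7035]
Step 25: x=[2.6122] v=[-0.6624]
Step 26: x=[2.5198] v=[-0.6161]
Step 27: x=[2.4351] v=[-0.5650]
Step 28: x=[2.3587] v=[-0.5094]
Step 29: x=[2.2912] v=[-0.4499]
Step 30: x=[2.2332] v=[-0.3868]
Step 31: x=[2.1851] v=[-0.3207]
Step 32: x=[2.1473] v=[-0.2521]
Step 33: x=[2.1201] v=[-0.1815]
Step 34: x=[2.1037] v=[-0.1095]
Step 35: x=[2.0982] v=[-0.0366]
Step 36: x=[2.1037] v=[0.0365]
First v>=0 after going negative at step 36, time=5.4000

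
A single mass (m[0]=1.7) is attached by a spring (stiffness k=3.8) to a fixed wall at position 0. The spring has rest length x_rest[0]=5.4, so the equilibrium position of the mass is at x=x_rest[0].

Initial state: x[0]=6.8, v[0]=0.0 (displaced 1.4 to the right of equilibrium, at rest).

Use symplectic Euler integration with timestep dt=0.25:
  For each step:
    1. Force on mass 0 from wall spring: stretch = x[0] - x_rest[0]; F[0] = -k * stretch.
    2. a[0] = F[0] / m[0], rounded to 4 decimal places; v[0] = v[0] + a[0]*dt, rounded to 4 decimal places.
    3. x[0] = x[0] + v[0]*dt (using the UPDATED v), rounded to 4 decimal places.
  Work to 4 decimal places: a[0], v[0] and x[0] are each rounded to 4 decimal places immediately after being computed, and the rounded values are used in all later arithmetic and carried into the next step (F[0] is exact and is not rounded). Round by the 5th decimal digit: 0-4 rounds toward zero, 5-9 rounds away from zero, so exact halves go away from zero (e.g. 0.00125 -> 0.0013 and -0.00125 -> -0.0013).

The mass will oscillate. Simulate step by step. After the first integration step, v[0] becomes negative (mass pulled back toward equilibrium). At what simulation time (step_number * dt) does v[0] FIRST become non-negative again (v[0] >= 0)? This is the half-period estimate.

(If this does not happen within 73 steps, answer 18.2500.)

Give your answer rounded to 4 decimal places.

Answer: 2.2500

Derivation:
Step 0: x=[6.8000] v=[0.0000]
Step 1: x=[6.6044] v=[-0.7824]
Step 2: x=[6.2405] v=[-1.4555]
Step 3: x=[5.7592] v=[-1.9252]
Step 4: x=[5.2277] v=[-2.1259]
Step 5: x=[4.7203] v=[-2.0296]
Step 6: x=[4.3079] v=[-1.6498]
Step 7: x=[4.0480] v=[-1.0395]
Step 8: x=[3.9770] v=[-0.2840]
Step 9: x=[4.1048] v=[0.5112]
First v>=0 after going negative at step 9, time=2.2500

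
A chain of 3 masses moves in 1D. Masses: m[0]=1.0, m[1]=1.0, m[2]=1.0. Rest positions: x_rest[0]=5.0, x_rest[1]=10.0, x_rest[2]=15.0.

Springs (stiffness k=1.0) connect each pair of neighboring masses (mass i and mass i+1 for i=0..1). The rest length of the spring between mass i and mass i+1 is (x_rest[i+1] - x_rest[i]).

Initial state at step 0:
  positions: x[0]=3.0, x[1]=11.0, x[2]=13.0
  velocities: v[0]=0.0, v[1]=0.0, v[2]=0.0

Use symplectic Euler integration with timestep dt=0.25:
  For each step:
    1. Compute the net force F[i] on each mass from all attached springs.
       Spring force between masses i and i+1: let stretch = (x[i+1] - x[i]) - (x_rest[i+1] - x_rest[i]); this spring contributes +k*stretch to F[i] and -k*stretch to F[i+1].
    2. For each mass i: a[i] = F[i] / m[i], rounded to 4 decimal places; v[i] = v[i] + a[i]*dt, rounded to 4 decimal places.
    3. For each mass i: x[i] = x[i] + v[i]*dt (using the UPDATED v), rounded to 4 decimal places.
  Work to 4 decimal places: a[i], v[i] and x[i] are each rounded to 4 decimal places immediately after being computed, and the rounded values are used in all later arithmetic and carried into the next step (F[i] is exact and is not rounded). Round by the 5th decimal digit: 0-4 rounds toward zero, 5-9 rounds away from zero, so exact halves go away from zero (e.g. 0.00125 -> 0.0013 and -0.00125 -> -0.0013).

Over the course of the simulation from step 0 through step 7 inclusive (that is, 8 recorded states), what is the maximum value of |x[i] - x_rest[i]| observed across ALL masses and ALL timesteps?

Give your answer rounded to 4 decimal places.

Step 0: x=[3.0000 11.0000 13.0000] v=[0.0000 0.0000 0.0000]
Step 1: x=[3.1875 10.6250 13.1875] v=[0.7500 -1.5000 0.7500]
Step 2: x=[3.5274 9.9453 13.5274] v=[1.3594 -2.7188 1.3594]
Step 3: x=[3.9559 9.0884 13.9559] v=[1.7139 -3.4278 1.7139]
Step 4: x=[4.3927 8.2149 14.3927] v=[1.7470 -3.4941 1.7470]
Step 5: x=[4.7559 7.4886 14.7559] v=[1.4526 -2.9052 1.4526]
Step 6: x=[4.9774 7.0457 14.9774] v=[0.8858 -1.7716 0.8858]
Step 7: x=[5.0156 6.9693 15.0156] v=[0.1529 -0.3058 0.1529]
Max displacement = 3.0307

Answer: 3.0307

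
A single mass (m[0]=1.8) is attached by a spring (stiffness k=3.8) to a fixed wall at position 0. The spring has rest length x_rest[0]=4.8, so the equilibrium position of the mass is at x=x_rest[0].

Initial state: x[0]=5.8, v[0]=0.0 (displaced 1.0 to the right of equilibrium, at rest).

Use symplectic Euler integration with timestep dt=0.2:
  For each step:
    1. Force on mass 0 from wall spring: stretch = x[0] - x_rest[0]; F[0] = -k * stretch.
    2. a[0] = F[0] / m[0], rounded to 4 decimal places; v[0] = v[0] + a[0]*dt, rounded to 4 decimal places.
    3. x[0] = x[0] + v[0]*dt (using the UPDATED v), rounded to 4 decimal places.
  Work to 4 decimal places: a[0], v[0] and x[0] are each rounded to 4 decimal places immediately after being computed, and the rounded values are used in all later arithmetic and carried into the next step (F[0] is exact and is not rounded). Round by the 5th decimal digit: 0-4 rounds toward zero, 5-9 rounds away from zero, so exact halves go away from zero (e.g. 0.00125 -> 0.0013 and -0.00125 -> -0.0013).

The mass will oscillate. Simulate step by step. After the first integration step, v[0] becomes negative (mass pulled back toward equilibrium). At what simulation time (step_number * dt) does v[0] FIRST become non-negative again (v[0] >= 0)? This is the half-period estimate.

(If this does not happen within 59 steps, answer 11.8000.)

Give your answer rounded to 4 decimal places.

Step 0: x=[5.8000] v=[0.0000]
Step 1: x=[5.7156] v=[-0.4222]
Step 2: x=[5.5538] v=[-0.8088]
Step 3: x=[5.3284] v=[-1.1271]
Step 4: x=[5.0584] v=[-1.3502]
Step 5: x=[4.7665] v=[-1.4593]
Step 6: x=[4.4775] v=[-1.4452]
Step 7: x=[4.2157] v=[-1.3090]
Step 8: x=[4.0032] v=[-1.0623]
Step 9: x=[3.8580] v=[-0.7259]
Step 10: x=[3.7924] v=[-0.3282]
Step 11: x=[3.8118] v=[0.0972]
First v>=0 after going negative at step 11, time=2.2000

Answer: 2.2000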